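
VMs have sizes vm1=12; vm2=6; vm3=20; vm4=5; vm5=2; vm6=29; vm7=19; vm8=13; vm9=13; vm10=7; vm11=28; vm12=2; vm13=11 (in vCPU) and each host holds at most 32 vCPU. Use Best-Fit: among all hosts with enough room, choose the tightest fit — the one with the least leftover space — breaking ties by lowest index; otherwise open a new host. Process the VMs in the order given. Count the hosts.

vm1 (12 vCPU) → host 1 (remaining 20 vCPU)
vm2 (6 vCPU) → host 1 (remaining 14 vCPU)
vm3 (20 vCPU) → host 2 (remaining 12 vCPU)
vm4 (5 vCPU) → host 2 (remaining 7 vCPU)
vm5 (2 vCPU) → host 2 (remaining 5 vCPU)
vm6 (29 vCPU) → host 3 (remaining 3 vCPU)
vm7 (19 vCPU) → host 4 (remaining 13 vCPU)
vm8 (13 vCPU) → host 4 (remaining 0 vCPU)
vm9 (13 vCPU) → host 1 (remaining 1 vCPU)
vm10 (7 vCPU) → host 5 (remaining 25 vCPU)
vm11 (28 vCPU) → host 6 (remaining 4 vCPU)
vm12 (2 vCPU) → host 3 (remaining 1 vCPU)
vm13 (11 vCPU) → host 5 (remaining 14 vCPU)
Final hosts: [12,6,13] [20,5,2] [29,2] [19,13] [7,11] [28].

6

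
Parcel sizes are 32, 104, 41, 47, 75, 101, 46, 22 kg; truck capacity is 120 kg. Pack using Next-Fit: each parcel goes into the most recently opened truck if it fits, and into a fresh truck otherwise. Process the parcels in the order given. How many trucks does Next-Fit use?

32 kg → truck 1 (remaining 88 kg)
104 kg → truck 2 (remaining 16 kg)
41 kg → truck 3 (remaining 79 kg)
47 kg → truck 3 (remaining 32 kg)
75 kg → truck 4 (remaining 45 kg)
101 kg → truck 5 (remaining 19 kg)
46 kg → truck 6 (remaining 74 kg)
22 kg → truck 6 (remaining 52 kg)

6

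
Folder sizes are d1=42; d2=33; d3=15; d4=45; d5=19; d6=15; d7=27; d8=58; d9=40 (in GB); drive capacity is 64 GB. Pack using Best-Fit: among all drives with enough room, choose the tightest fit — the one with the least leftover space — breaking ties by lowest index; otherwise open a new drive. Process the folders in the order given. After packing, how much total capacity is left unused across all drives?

d1 (42 GB) → drive 1 (remaining 22 GB)
d2 (33 GB) → drive 2 (remaining 31 GB)
d3 (15 GB) → drive 1 (remaining 7 GB)
d4 (45 GB) → drive 3 (remaining 19 GB)
d5 (19 GB) → drive 3 (remaining 0 GB)
d6 (15 GB) → drive 2 (remaining 16 GB)
d7 (27 GB) → drive 4 (remaining 37 GB)
d8 (58 GB) → drive 5 (remaining 6 GB)
d9 (40 GB) → drive 6 (remaining 24 GB)
6 drives × 64 GB = 384 GB; used 294 GB; unused 90 GB.

90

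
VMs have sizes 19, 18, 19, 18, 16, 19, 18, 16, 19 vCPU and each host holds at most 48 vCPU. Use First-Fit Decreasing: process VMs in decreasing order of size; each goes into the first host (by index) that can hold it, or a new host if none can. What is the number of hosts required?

Sorted descending: 19, 19, 19, 19, 18, 18, 18, 16, 16.
host 1: place 19 vCPU, 29 vCPU left
host 1: place 19 vCPU, 10 vCPU left
host 2: place 19 vCPU, 29 vCPU left
host 2: place 19 vCPU, 10 vCPU left
host 3: place 18 vCPU, 30 vCPU left
host 3: place 18 vCPU, 12 vCPU left
host 4: place 18 vCPU, 30 vCPU left
host 4: place 16 vCPU, 14 vCPU left
host 5: place 16 vCPU, 32 vCPU left
Final hosts: [19,19] [19,19] [18,18] [18,16] [16].

5 hosts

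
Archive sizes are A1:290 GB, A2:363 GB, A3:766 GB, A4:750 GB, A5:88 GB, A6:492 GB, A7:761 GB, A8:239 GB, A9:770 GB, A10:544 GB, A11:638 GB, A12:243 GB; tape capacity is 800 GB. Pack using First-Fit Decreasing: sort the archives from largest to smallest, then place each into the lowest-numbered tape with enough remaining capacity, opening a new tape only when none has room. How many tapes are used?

Sorted descending: 770, 766, 761, 750, 638, 544, 492, 363, 290, 243, 239, 88.
Put 770 GB in tape 1; 30 GB remain.
Put 766 GB in tape 2; 34 GB remain.
Put 761 GB in tape 3; 39 GB remain.
Put 750 GB in tape 4; 50 GB remain.
Put 638 GB in tape 5; 162 GB remain.
Put 544 GB in tape 6; 256 GB remain.
Put 492 GB in tape 7; 308 GB remain.
Put 363 GB in tape 8; 437 GB remain.
Put 290 GB in tape 7; 18 GB remain.
Put 243 GB in tape 6; 13 GB remain.
Put 239 GB in tape 8; 198 GB remain.
Put 88 GB in tape 5; 74 GB remain.

8 tapes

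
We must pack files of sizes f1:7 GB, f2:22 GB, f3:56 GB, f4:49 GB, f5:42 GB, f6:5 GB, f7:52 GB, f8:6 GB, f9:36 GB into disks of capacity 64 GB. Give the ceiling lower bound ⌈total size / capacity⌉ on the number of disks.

Total size = 7 + 22 + 56 + 49 + 42 + 5 + 52 + 6 + 36 = 275 GB.
⌈275 / 64⌉ = 5.

5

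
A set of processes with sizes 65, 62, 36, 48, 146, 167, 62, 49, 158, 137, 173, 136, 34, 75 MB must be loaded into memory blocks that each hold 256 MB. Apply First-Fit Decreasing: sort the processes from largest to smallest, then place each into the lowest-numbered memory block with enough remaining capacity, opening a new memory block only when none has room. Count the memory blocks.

6

Sorted descending: 173, 167, 158, 146, 137, 136, 75, 65, 62, 62, 49, 48, 36, 34.
173 MB → memory block 1 (remaining 83 MB)
167 MB → memory block 2 (remaining 89 MB)
158 MB → memory block 3 (remaining 98 MB)
146 MB → memory block 4 (remaining 110 MB)
137 MB → memory block 5 (remaining 119 MB)
136 MB → memory block 6 (remaining 120 MB)
75 MB → memory block 1 (remaining 8 MB)
65 MB → memory block 2 (remaining 24 MB)
62 MB → memory block 3 (remaining 36 MB)
62 MB → memory block 4 (remaining 48 MB)
49 MB → memory block 5 (remaining 70 MB)
48 MB → memory block 4 (remaining 0 MB)
36 MB → memory block 3 (remaining 0 MB)
34 MB → memory block 5 (remaining 36 MB)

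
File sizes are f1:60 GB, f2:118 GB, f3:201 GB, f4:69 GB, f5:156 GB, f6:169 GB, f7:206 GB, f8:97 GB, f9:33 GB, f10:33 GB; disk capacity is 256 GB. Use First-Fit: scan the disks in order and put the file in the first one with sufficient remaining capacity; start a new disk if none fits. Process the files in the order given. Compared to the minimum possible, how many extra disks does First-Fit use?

0

First-Fit: [60,118,69] [201,33] [156,97] [169,33] [206] → 5 disks.
Total size 1142 GB; any packing needs at least ⌈1142/256⌉ = 5 disks.
So 5 is already optimal.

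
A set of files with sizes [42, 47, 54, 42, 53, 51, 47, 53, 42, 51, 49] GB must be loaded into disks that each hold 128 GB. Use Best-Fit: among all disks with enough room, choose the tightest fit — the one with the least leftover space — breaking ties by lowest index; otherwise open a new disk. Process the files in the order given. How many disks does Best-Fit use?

6 disks

disk 1: place 42 GB, 86 GB left
disk 1: place 47 GB, 39 GB left
disk 2: place 54 GB, 74 GB left
disk 2: place 42 GB, 32 GB left
disk 3: place 53 GB, 75 GB left
disk 3: place 51 GB, 24 GB left
disk 4: place 47 GB, 81 GB left
disk 4: place 53 GB, 28 GB left
disk 5: place 42 GB, 86 GB left
disk 5: place 51 GB, 35 GB left
disk 6: place 49 GB, 79 GB left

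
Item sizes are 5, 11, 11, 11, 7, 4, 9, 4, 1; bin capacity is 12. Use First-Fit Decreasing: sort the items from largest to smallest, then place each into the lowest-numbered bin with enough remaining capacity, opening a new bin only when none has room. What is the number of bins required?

6

Sorted descending: 11, 11, 11, 9, 7, 5, 4, 4, 1.
bin 1: place 11, 1 left
bin 2: place 11, 1 left
bin 3: place 11, 1 left
bin 4: place 9, 3 left
bin 5: place 7, 5 left
bin 5: place 5, 0 left
bin 6: place 4, 8 left
bin 6: place 4, 4 left
bin 1: place 1, 0 left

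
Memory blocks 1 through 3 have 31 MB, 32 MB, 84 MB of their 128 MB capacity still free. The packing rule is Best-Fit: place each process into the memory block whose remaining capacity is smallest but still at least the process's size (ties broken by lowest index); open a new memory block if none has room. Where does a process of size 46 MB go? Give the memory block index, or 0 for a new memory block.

Memory blocks with room: memory block 3 (84 MB).
Tightest fit is memory block 3 with 84 MB free.

3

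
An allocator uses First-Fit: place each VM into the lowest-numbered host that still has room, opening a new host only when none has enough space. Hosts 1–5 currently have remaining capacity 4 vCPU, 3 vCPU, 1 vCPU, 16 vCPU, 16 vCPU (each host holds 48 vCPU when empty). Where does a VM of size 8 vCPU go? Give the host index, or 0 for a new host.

Hosts with room: host 4 (16 vCPU), host 5 (16 vCPU).
The first with room is host 4.

4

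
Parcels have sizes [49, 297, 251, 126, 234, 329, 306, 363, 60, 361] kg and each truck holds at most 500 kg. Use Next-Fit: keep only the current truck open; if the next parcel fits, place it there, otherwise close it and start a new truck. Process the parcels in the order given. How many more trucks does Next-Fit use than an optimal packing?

Next-Fit: [49,297] [251,126] [234] [329] [306] [363,60] [361] → 7 trucks.
6 parcels exceed 250 kg (half the capacity), and no two of those can share a truck, so at least 6 trucks are needed.
An optimal packing achieves that bound: [363,126] [361,60,49] [329] [306] [297] [251,234] → 6 trucks.
Excess: 7 − 6 = 1.

1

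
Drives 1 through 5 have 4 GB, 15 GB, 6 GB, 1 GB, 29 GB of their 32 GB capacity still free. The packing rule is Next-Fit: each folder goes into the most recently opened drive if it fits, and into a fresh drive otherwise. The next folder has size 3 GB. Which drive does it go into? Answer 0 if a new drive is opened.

5

Next-Fit only looks at drive 5, which has 29 GB free.
3 GB fits there.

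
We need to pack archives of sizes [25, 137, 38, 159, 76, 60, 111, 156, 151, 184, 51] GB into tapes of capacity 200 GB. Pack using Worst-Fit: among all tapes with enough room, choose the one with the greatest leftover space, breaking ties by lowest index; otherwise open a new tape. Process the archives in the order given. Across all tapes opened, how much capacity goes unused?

252

Put 25 GB in tape 1; 175 GB remain.
Put 137 GB in tape 1; 38 GB remain.
Put 38 GB in tape 1; 0 GB remain.
Put 159 GB in tape 2; 41 GB remain.
Put 76 GB in tape 3; 124 GB remain.
Put 60 GB in tape 3; 64 GB remain.
Put 111 GB in tape 4; 89 GB remain.
Put 156 GB in tape 5; 44 GB remain.
Put 151 GB in tape 6; 49 GB remain.
Put 184 GB in tape 7; 16 GB remain.
Put 51 GB in tape 4; 38 GB remain.
7 tapes × 200 GB = 1400 GB; used 1148 GB; unused 252 GB.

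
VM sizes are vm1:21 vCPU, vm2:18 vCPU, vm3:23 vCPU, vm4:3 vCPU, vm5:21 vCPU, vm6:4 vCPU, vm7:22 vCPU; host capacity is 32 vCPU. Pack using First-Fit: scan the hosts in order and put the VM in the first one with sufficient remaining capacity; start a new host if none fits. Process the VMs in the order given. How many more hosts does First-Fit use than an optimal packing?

First-Fit: [21,3,4] [18] [23] [21] [22] → 5 hosts.
5 VMs exceed 16 vCPU (half the capacity), and no two of those can share a host, so at least 5 hosts are needed.
So 5 is already optimal.

0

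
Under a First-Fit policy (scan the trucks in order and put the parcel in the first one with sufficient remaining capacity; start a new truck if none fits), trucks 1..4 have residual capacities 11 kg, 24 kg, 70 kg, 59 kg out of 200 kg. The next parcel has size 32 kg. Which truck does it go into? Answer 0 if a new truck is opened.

3

Trucks with room: truck 3 (70 kg), truck 4 (59 kg).
The first with room is truck 3.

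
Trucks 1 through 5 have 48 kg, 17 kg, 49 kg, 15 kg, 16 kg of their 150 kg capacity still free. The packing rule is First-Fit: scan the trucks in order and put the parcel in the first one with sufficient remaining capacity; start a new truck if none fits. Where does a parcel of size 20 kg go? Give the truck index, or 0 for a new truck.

1

Trucks with room: truck 1 (48 kg), truck 3 (49 kg).
The first with room is truck 1.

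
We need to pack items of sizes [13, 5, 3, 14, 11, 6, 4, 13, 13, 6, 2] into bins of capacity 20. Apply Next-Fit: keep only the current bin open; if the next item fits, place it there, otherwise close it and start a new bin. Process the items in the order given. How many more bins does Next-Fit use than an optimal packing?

1

Next-Fit: [13,5] [3,14] [11,6] [4,13] [13,6] [2] → 6 bins.
Total size 90; any packing needs at least ⌈90/20⌉ = 5 bins.
An optimal packing achieves that bound: [14,6] [13,6] [13,5,2] [13,4,3] [11] → 5 bins.
Excess: 6 − 5 = 1.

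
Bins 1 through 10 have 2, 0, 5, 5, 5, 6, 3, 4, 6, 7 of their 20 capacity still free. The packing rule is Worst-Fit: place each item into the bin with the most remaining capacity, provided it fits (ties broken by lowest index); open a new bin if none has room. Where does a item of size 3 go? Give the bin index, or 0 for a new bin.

10

Bins with room: bin 3 (5), bin 4 (5), bin 5 (5), bin 6 (6), bin 7 (3), bin 8 (4), bin 9 (6), bin 10 (7).
Most room is bin 10 with 7 free.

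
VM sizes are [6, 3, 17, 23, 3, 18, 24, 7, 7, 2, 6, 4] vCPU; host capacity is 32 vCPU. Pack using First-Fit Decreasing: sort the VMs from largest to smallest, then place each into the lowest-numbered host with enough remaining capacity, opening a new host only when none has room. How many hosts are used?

Sorted descending: 24, 23, 18, 17, 7, 7, 6, 6, 4, 3, 3, 2.
host 1: place 24 vCPU, 8 vCPU left
host 2: place 23 vCPU, 9 vCPU left
host 3: place 18 vCPU, 14 vCPU left
host 4: place 17 vCPU, 15 vCPU left
host 1: place 7 vCPU, 1 vCPU left
host 2: place 7 vCPU, 2 vCPU left
host 3: place 6 vCPU, 8 vCPU left
host 3: place 6 vCPU, 2 vCPU left
host 4: place 4 vCPU, 11 vCPU left
host 4: place 3 vCPU, 8 vCPU left
host 4: place 3 vCPU, 5 vCPU left
host 2: place 2 vCPU, 0 vCPU left
Final hosts: [24,7] [23,7,2] [18,6,6] [17,4,3,3].

4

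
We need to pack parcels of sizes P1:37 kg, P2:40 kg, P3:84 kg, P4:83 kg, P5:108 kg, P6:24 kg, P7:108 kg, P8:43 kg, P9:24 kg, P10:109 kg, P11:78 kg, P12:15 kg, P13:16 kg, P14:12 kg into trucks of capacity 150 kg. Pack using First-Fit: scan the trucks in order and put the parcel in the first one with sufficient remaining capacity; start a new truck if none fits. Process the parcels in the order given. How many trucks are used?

7

Put P1 (37 kg) in truck 1; 113 kg remain.
Put P2 (40 kg) in truck 1; 73 kg remain.
Put P3 (84 kg) in truck 2; 66 kg remain.
Put P4 (83 kg) in truck 3; 67 kg remain.
Put P5 (108 kg) in truck 4; 42 kg remain.
Put P6 (24 kg) in truck 1; 49 kg remain.
Put P7 (108 kg) in truck 5; 42 kg remain.
Put P8 (43 kg) in truck 1; 6 kg remain.
Put P9 (24 kg) in truck 2; 42 kg remain.
Put P10 (109 kg) in truck 6; 41 kg remain.
Put P11 (78 kg) in truck 7; 72 kg remain.
Put P12 (15 kg) in truck 2; 27 kg remain.
Put P13 (16 kg) in truck 2; 11 kg remain.
Put P14 (12 kg) in truck 3; 55 kg remain.
Final trucks: [37,40,24,43] [84,24,15,16] [83,12] [108] [108] [109] [78].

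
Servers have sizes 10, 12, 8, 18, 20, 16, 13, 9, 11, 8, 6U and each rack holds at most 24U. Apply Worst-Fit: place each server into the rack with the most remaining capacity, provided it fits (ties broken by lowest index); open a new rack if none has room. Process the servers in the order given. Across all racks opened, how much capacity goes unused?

10U → rack 1 (remaining 14U)
12U → rack 1 (remaining 2U)
8U → rack 2 (remaining 16U)
18U → rack 3 (remaining 6U)
20U → rack 4 (remaining 4U)
16U → rack 2 (remaining 0U)
13U → rack 5 (remaining 11U)
9U → rack 5 (remaining 2U)
11U → rack 6 (remaining 13U)
8U → rack 6 (remaining 5U)
6U → rack 3 (remaining 0U)
6 racks × 24U = 144U; used 131U; unused 13U.

13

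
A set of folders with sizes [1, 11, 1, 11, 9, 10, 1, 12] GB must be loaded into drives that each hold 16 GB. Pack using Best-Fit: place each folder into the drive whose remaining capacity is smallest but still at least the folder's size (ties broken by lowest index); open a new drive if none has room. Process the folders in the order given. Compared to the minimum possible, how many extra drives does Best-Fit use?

Best-Fit: [1,11,1,1] [11] [9] [10] [12] → 5 drives.
5 folders exceed 8 GB (half the capacity), and no two of those can share a drive, so at least 5 drives are needed.
So 5 is already optimal.

0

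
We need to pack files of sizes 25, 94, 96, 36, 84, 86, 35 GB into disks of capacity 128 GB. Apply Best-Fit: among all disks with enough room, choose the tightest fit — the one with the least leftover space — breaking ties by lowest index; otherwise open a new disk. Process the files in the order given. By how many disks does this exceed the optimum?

0

Best-Fit: [25,94] [96] [36,84] [86,35] → 4 disks.
Total size 456 GB; any packing needs at least ⌈456/128⌉ = 4 disks.
So 4 is already optimal.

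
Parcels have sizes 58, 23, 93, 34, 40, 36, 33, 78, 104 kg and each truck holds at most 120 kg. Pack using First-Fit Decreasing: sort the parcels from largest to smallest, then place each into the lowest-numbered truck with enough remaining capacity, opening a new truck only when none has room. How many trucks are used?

Sorted descending: 104, 93, 78, 58, 40, 36, 34, 33, 23.
truck 1: place 104 kg, 16 kg left
truck 2: place 93 kg, 27 kg left
truck 3: place 78 kg, 42 kg left
truck 4: place 58 kg, 62 kg left
truck 3: place 40 kg, 2 kg left
truck 4: place 36 kg, 26 kg left
truck 5: place 34 kg, 86 kg left
truck 5: place 33 kg, 53 kg left
truck 2: place 23 kg, 4 kg left

5 trucks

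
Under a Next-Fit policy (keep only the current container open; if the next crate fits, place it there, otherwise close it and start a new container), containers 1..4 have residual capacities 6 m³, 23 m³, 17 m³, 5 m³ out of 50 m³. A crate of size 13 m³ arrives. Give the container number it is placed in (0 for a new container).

Next-Fit only looks at container 4, which has 5 m³ free.
13 m³ does not fit, so a new container is opened.

0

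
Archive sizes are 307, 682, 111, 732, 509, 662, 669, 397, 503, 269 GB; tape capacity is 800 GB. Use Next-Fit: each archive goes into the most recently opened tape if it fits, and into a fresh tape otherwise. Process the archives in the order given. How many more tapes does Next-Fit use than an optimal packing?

1

Next-Fit: [307] [682,111] [732] [509] [662] [669] [397] [503,269] → 8 tapes.
Total size 4841 GB; any packing needs at least ⌈4841/800⌉ = 7 tapes.
An optimal packing achieves that bound: [732] [682,111] [669] [662] [509,269] [503] [397,307] → 7 tapes.
Excess: 8 − 7 = 1.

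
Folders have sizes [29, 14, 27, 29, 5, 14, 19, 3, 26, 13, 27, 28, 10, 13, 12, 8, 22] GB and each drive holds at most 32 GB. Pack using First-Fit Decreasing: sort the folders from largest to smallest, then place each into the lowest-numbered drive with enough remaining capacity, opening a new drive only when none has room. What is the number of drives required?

11

Sorted descending: 29, 29, 28, 27, 27, 26, 22, 19, 14, 14, 13, 13, 12, 10, 8, 5, 3.
Put 29 GB in drive 1; 3 GB remain.
Put 29 GB in drive 2; 3 GB remain.
Put 28 GB in drive 3; 4 GB remain.
Put 27 GB in drive 4; 5 GB remain.
Put 27 GB in drive 5; 5 GB remain.
Put 26 GB in drive 6; 6 GB remain.
Put 22 GB in drive 7; 10 GB remain.
Put 19 GB in drive 8; 13 GB remain.
Put 14 GB in drive 9; 18 GB remain.
Put 14 GB in drive 9; 4 GB remain.
Put 13 GB in drive 8; 0 GB remain.
Put 13 GB in drive 10; 19 GB remain.
Put 12 GB in drive 10; 7 GB remain.
Put 10 GB in drive 7; 0 GB remain.
Put 8 GB in drive 11; 24 GB remain.
Put 5 GB in drive 4; 0 GB remain.
Put 3 GB in drive 1; 0 GB remain.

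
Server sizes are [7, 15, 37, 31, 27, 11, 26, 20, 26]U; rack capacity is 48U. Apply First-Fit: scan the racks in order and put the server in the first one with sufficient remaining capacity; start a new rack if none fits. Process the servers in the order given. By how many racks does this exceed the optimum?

1

First-Fit: [7,15,11] [37] [31] [27,20] [26] [26] → 6 racks.
Total size 200U; any packing needs at least ⌈200/48⌉ = 5 racks.
An optimal packing achieves that bound: [37,11] [31,15] [27,20] [26,7] [26] → 5 racks.
Excess: 6 − 5 = 1.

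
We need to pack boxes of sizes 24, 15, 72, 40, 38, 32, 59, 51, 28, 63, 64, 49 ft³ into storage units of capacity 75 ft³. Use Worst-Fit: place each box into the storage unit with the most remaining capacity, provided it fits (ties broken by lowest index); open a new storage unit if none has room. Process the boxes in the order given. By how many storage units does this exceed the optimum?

1

Worst-Fit: [24,15,28] [72] [40] [38,32] [59] [51] [63] [64] [49] → 9 storage units.
Total size 535 ft³; any packing needs at least ⌈535/75⌉ = 8 storage units.
An optimal packing achieves that bound: [72] [64] [63] [59,15] [51,24] [49] [40,32] [38,28] → 8 storage units.
Excess: 9 − 8 = 1.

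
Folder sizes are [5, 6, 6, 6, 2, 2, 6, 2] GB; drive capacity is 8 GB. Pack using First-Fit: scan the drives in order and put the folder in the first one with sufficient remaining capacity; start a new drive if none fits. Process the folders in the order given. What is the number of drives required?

5 drives

drive 1: place 5 GB, 3 GB left
drive 2: place 6 GB, 2 GB left
drive 3: place 6 GB, 2 GB left
drive 4: place 6 GB, 2 GB left
drive 1: place 2 GB, 1 GB left
drive 2: place 2 GB, 0 GB left
drive 5: place 6 GB, 2 GB left
drive 3: place 2 GB, 0 GB left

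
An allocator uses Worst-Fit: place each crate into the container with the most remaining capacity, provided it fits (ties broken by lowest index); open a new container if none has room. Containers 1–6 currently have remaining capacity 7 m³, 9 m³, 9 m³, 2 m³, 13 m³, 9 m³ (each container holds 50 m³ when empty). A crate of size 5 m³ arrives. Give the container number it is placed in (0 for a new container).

5

Containers with room: container 1 (7 m³), container 2 (9 m³), container 3 (9 m³), container 5 (13 m³), container 6 (9 m³).
Most room is container 5 with 13 m³ free.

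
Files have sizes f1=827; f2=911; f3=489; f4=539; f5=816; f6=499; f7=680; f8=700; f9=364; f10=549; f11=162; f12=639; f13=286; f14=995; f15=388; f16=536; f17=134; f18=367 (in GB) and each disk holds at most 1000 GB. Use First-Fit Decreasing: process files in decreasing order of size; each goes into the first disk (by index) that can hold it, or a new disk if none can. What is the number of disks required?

11

Sorted descending: 995, 911, 827, 816, 700, 680, 639, 549, 539, 536, 499, 489, 388, 367, 364, 286, 162, 134.
disk 1: place 995 GB, 5 GB left
disk 2: place 911 GB, 89 GB left
disk 3: place 827 GB, 173 GB left
disk 4: place 816 GB, 184 GB left
disk 5: place 700 GB, 300 GB left
disk 6: place 680 GB, 320 GB left
disk 7: place 639 GB, 361 GB left
disk 8: place 549 GB, 451 GB left
disk 9: place 539 GB, 461 GB left
disk 10: place 536 GB, 464 GB left
disk 11: place 499 GB, 501 GB left
disk 11: place 489 GB, 12 GB left
disk 8: place 388 GB, 63 GB left
disk 9: place 367 GB, 94 GB left
disk 10: place 364 GB, 100 GB left
disk 5: place 286 GB, 14 GB left
disk 3: place 162 GB, 11 GB left
disk 4: place 134 GB, 50 GB left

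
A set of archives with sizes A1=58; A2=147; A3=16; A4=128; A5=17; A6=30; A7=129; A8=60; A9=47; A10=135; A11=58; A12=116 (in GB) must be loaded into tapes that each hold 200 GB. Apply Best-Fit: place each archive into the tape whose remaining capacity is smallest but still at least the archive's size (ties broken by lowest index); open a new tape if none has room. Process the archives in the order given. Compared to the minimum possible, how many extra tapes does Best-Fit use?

1

Best-Fit: [58,128] [147,16,17] [30,129] [60,47] [135,58] [116] → 6 tapes.
Total size 941 GB; any packing needs at least ⌈941/200⌉ = 5 tapes.
An optimal packing achieves that bound: [147,47] [135,60] [129,58] [128,58] [116,30,17,16] → 5 tapes.
Excess: 6 − 5 = 1.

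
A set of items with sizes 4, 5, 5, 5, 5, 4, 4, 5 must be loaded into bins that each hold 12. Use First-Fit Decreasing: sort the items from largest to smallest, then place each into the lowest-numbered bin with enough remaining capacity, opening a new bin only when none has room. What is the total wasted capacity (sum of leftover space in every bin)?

11

Sorted descending: 5, 5, 5, 5, 5, 4, 4, 4.
Put 5 in bin 1; 7 remain.
Put 5 in bin 1; 2 remain.
Put 5 in bin 2; 7 remain.
Put 5 in bin 2; 2 remain.
Put 5 in bin 3; 7 remain.
Put 4 in bin 3; 3 remain.
Put 4 in bin 4; 8 remain.
Put 4 in bin 4; 4 remain.
4 bins × 12 = 48; used 37; unused 11.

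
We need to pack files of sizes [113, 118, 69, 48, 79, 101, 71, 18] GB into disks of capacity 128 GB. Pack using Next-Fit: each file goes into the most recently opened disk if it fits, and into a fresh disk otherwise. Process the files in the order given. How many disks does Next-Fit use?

Put 113 GB in disk 1; 15 GB remain.
Put 118 GB in disk 2; 10 GB remain.
Put 69 GB in disk 3; 59 GB remain.
Put 48 GB in disk 3; 11 GB remain.
Put 79 GB in disk 4; 49 GB remain.
Put 101 GB in disk 5; 27 GB remain.
Put 71 GB in disk 6; 57 GB remain.
Put 18 GB in disk 6; 39 GB remain.

6 disks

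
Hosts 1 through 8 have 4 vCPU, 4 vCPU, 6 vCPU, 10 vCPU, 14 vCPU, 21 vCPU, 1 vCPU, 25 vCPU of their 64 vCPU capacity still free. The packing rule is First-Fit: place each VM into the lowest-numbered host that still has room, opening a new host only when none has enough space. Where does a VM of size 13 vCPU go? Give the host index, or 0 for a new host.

5

Hosts with room: host 5 (14 vCPU), host 6 (21 vCPU), host 8 (25 vCPU).
The first with room is host 5.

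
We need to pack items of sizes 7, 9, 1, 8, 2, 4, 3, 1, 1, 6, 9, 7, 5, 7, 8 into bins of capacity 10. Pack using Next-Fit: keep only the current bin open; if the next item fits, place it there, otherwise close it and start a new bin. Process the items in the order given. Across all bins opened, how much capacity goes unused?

22

7 → bin 1 (remaining 3)
9 → bin 2 (remaining 1)
1 → bin 2 (remaining 0)
8 → bin 3 (remaining 2)
2 → bin 3 (remaining 0)
4 → bin 4 (remaining 6)
3 → bin 4 (remaining 3)
1 → bin 4 (remaining 2)
1 → bin 4 (remaining 1)
6 → bin 5 (remaining 4)
9 → bin 6 (remaining 1)
7 → bin 7 (remaining 3)
5 → bin 8 (remaining 5)
7 → bin 9 (remaining 3)
8 → bin 10 (remaining 2)
10 bins × 10 = 100; used 78; unused 22.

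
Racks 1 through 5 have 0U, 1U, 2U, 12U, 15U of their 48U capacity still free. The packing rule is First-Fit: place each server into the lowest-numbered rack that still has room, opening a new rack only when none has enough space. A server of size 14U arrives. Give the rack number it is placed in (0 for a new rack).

Racks with room: rack 5 (15U).
The first with room is rack 5.

5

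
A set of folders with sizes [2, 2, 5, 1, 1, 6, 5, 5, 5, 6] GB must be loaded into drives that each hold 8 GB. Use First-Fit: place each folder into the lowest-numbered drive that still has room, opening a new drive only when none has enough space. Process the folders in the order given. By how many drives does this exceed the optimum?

First-Fit: [2,2,1,1] [5] [6] [5] [5] [5] [6] → 7 drives.
6 folders exceed 4 GB (half the capacity), and no two of those can share a drive, so at least 6 drives are needed.
An optimal packing achieves that bound: [6,2] [6,2] [5,1,1] [5] [5] [5] → 6 drives.
Excess: 7 − 6 = 1.

1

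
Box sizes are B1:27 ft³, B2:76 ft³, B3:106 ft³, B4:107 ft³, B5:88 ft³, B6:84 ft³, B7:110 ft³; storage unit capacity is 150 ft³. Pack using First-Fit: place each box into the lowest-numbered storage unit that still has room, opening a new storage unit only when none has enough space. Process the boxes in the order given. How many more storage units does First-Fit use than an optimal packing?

First-Fit: [27,76] [106] [107] [88] [84] [110] → 6 storage units.
6 boxes exceed 75 ft³ (half the capacity), and no two of those can share a storage unit, so at least 6 storage units are needed.
So 6 is already optimal.

0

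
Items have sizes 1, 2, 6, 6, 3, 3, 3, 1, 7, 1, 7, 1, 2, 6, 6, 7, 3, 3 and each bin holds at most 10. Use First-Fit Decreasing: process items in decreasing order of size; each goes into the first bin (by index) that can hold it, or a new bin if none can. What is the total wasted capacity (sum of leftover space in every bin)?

2

Sorted descending: 7, 7, 7, 6, 6, 6, 6, 3, 3, 3, 3, 3, 2, 2, 1, 1, 1, 1.
bin 1: place 7, 3 left
bin 2: place 7, 3 left
bin 3: place 7, 3 left
bin 4: place 6, 4 left
bin 5: place 6, 4 left
bin 6: place 6, 4 left
bin 7: place 6, 4 left
bin 1: place 3, 0 left
bin 2: place 3, 0 left
bin 3: place 3, 0 left
bin 4: place 3, 1 left
bin 5: place 3, 1 left
bin 6: place 2, 2 left
bin 6: place 2, 0 left
bin 4: place 1, 0 left
bin 5: place 1, 0 left
bin 7: place 1, 3 left
bin 7: place 1, 2 left
7 bins × 10 = 70; used 68; unused 2.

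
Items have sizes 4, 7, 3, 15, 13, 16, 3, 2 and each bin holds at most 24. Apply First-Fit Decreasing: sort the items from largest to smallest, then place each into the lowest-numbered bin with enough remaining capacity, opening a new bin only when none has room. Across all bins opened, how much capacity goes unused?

Sorted descending: 16, 15, 13, 7, 4, 3, 3, 2.
bin 1: place 16, 8 left
bin 2: place 15, 9 left
bin 3: place 13, 11 left
bin 1: place 7, 1 left
bin 2: place 4, 5 left
bin 2: place 3, 2 left
bin 3: place 3, 8 left
bin 2: place 2, 0 left
3 bins × 24 = 72; used 63; unused 9.

9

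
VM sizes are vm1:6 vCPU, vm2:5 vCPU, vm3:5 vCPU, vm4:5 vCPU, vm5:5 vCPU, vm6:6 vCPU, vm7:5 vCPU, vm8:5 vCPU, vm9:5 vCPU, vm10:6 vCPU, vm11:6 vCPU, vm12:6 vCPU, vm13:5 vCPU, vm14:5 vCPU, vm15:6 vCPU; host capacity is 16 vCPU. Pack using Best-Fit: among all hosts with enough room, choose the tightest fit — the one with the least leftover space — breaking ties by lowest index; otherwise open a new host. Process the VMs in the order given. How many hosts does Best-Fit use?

host 1: place vm1 (6 vCPU), 10 vCPU left
host 1: place vm2 (5 vCPU), 5 vCPU left
host 1: place vm3 (5 vCPU), 0 vCPU left
host 2: place vm4 (5 vCPU), 11 vCPU left
host 2: place vm5 (5 vCPU), 6 vCPU left
host 2: place vm6 (6 vCPU), 0 vCPU left
host 3: place vm7 (5 vCPU), 11 vCPU left
host 3: place vm8 (5 vCPU), 6 vCPU left
host 3: place vm9 (5 vCPU), 1 vCPU left
host 4: place vm10 (6 vCPU), 10 vCPU left
host 4: place vm11 (6 vCPU), 4 vCPU left
host 5: place vm12 (6 vCPU), 10 vCPU left
host 5: place vm13 (5 vCPU), 5 vCPU left
host 5: place vm14 (5 vCPU), 0 vCPU left
host 6: place vm15 (6 vCPU), 10 vCPU left
Final hosts: [6,5,5] [5,5,6] [5,5,5] [6,6] [6,5,5] [6].

6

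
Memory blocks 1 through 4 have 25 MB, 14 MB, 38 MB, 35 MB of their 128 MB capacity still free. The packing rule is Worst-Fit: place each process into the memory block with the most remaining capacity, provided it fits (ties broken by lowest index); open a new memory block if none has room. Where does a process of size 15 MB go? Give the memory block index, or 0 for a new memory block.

Memory blocks with room: memory block 1 (25 MB), memory block 3 (38 MB), memory block 4 (35 MB).
Most room is memory block 3 with 38 MB free.

3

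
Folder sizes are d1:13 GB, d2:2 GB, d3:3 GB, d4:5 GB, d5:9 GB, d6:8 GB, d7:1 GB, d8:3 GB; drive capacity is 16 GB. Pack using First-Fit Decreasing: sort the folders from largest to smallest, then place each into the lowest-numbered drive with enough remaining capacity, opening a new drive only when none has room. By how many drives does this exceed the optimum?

First-Fit Decreasing: [13,3] [9,5,2] [8,3,1] → 3 drives.
Total size 44 GB; any packing needs at least ⌈44/16⌉ = 3 drives.
So 3 is already optimal.

0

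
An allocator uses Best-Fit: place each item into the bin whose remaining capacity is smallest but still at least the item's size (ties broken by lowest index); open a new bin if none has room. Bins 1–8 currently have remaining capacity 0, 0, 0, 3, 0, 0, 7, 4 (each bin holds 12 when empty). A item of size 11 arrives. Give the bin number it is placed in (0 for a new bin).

0

No bin has ≥ 11 free, so a new bin is opened.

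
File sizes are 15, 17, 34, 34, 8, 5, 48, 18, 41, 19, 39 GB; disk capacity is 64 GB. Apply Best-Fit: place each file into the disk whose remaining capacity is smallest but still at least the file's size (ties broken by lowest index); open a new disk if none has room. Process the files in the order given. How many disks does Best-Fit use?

6

Put 15 GB in disk 1; 49 GB remain.
Put 17 GB in disk 1; 32 GB remain.
Put 34 GB in disk 2; 30 GB remain.
Put 34 GB in disk 3; 30 GB remain.
Put 8 GB in disk 2; 22 GB remain.
Put 5 GB in disk 2; 17 GB remain.
Put 48 GB in disk 4; 16 GB remain.
Put 18 GB in disk 3; 12 GB remain.
Put 41 GB in disk 5; 23 GB remain.
Put 19 GB in disk 5; 4 GB remain.
Put 39 GB in disk 6; 25 GB remain.
Final disks: [15,17] [34,8,5] [34,18] [48] [41,19] [39].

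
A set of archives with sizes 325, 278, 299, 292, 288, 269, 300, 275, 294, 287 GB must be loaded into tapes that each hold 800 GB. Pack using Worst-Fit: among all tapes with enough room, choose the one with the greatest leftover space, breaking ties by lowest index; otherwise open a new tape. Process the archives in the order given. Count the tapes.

5

tape 1: place 325 GB, 475 GB left
tape 1: place 278 GB, 197 GB left
tape 2: place 299 GB, 501 GB left
tape 2: place 292 GB, 209 GB left
tape 3: place 288 GB, 512 GB left
tape 3: place 269 GB, 243 GB left
tape 4: place 300 GB, 500 GB left
tape 4: place 275 GB, 225 GB left
tape 5: place 294 GB, 506 GB left
tape 5: place 287 GB, 219 GB left
Final tapes: [325,278] [299,292] [288,269] [300,275] [294,287].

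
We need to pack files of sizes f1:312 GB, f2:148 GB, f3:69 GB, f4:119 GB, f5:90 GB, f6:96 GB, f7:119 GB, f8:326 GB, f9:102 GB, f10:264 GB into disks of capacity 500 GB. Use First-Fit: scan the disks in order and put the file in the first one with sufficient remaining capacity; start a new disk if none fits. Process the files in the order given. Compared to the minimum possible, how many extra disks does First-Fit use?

0

First-Fit: [312,148] [69,119,90,96,119] [326,102] [264] → 4 disks.
Total size 1645 GB; any packing needs at least ⌈1645/500⌉ = 4 disks.
So 4 is already optimal.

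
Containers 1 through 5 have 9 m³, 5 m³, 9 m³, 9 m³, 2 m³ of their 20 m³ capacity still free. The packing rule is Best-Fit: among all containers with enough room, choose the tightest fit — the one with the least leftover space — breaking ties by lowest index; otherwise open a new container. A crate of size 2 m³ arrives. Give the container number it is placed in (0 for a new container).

5

Containers with room: container 1 (9 m³), container 2 (5 m³), container 3 (9 m³), container 4 (9 m³), container 5 (2 m³).
Tightest fit is container 5 with 2 m³ free.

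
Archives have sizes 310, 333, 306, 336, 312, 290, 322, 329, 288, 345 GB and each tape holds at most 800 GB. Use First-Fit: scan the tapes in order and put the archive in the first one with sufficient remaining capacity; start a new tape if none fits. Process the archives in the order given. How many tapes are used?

tape 1: place 310 GB, 490 GB left
tape 1: place 333 GB, 157 GB left
tape 2: place 306 GB, 494 GB left
tape 2: place 336 GB, 158 GB left
tape 3: place 312 GB, 488 GB left
tape 3: place 290 GB, 198 GB left
tape 4: place 322 GB, 478 GB left
tape 4: place 329 GB, 149 GB left
tape 5: place 288 GB, 512 GB left
tape 5: place 345 GB, 167 GB left
Final tapes: [310,333] [306,336] [312,290] [322,329] [288,345].

5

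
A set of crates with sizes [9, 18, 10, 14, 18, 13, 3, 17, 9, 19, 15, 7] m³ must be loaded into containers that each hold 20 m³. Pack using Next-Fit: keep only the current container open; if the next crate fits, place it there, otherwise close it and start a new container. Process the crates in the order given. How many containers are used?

container 1: place 9 m³, 11 m³ left
container 2: place 18 m³, 2 m³ left
container 3: place 10 m³, 10 m³ left
container 4: place 14 m³, 6 m³ left
container 5: place 18 m³, 2 m³ left
container 6: place 13 m³, 7 m³ left
container 6: place 3 m³, 4 m³ left
container 7: place 17 m³, 3 m³ left
container 8: place 9 m³, 11 m³ left
container 9: place 19 m³, 1 m³ left
container 10: place 15 m³, 5 m³ left
container 11: place 7 m³, 13 m³ left

11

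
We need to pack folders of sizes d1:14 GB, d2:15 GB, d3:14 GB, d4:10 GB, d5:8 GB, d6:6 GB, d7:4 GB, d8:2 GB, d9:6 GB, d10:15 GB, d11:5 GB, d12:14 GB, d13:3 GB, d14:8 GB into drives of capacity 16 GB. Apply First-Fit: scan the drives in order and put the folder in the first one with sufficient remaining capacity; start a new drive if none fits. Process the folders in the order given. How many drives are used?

9

Put d1 (14 GB) in drive 1; 2 GB remain.
Put d2 (15 GB) in drive 2; 1 GB remain.
Put d3 (14 GB) in drive 3; 2 GB remain.
Put d4 (10 GB) in drive 4; 6 GB remain.
Put d5 (8 GB) in drive 5; 8 GB remain.
Put d6 (6 GB) in drive 4; 0 GB remain.
Put d7 (4 GB) in drive 5; 4 GB remain.
Put d8 (2 GB) in drive 1; 0 GB remain.
Put d9 (6 GB) in drive 6; 10 GB remain.
Put d10 (15 GB) in drive 7; 1 GB remain.
Put d11 (5 GB) in drive 6; 5 GB remain.
Put d12 (14 GB) in drive 8; 2 GB remain.
Put d13 (3 GB) in drive 5; 1 GB remain.
Put d14 (8 GB) in drive 9; 8 GB remain.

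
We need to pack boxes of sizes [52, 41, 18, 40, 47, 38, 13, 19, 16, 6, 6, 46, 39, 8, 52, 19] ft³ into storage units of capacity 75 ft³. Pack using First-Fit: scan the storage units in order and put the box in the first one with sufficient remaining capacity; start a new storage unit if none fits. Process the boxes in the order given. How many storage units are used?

Put 52 ft³ in storage unit 1; 23 ft³ remain.
Put 41 ft³ in storage unit 2; 34 ft³ remain.
Put 18 ft³ in storage unit 1; 5 ft³ remain.
Put 40 ft³ in storage unit 3; 35 ft³ remain.
Put 47 ft³ in storage unit 4; 28 ft³ remain.
Put 38 ft³ in storage unit 5; 37 ft³ remain.
Put 13 ft³ in storage unit 2; 21 ft³ remain.
Put 19 ft³ in storage unit 2; 2 ft³ remain.
Put 16 ft³ in storage unit 3; 19 ft³ remain.
Put 6 ft³ in storage unit 3; 13 ft³ remain.
Put 6 ft³ in storage unit 3; 7 ft³ remain.
Put 46 ft³ in storage unit 6; 29 ft³ remain.
Put 39 ft³ in storage unit 7; 36 ft³ remain.
Put 8 ft³ in storage unit 4; 20 ft³ remain.
Put 52 ft³ in storage unit 8; 23 ft³ remain.
Put 19 ft³ in storage unit 4; 1 ft³ remain.

8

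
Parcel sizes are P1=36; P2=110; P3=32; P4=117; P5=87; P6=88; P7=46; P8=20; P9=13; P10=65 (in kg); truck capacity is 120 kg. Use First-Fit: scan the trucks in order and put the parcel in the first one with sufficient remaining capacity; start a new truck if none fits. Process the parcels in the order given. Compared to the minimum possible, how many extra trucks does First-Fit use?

First-Fit: [36,32,46] [110] [117] [87,20,13] [88] [65] → 6 trucks.
Total size 614 kg; any packing needs at least ⌈614/120⌉ = 6 trucks.
So 6 is already optimal.

0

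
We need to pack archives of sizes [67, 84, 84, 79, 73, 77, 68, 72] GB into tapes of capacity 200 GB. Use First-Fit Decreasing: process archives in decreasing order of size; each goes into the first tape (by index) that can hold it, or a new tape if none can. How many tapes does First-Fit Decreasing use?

4

Sorted descending: 84, 84, 79, 77, 73, 72, 68, 67.
84 GB → tape 1 (remaining 116 GB)
84 GB → tape 1 (remaining 32 GB)
79 GB → tape 2 (remaining 121 GB)
77 GB → tape 2 (remaining 44 GB)
73 GB → tape 3 (remaining 127 GB)
72 GB → tape 3 (remaining 55 GB)
68 GB → tape 4 (remaining 132 GB)
67 GB → tape 4 (remaining 65 GB)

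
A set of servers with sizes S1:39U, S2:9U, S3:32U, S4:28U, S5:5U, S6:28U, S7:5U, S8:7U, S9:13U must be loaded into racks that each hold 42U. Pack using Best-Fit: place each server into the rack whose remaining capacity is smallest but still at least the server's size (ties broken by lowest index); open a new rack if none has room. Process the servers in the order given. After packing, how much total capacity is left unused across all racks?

44

S1 (39U) → rack 1 (remaining 3U)
S2 (9U) → rack 2 (remaining 33U)
S3 (32U) → rack 2 (remaining 1U)
S4 (28U) → rack 3 (remaining 14U)
S5 (5U) → rack 3 (remaining 9U)
S6 (28U) → rack 4 (remaining 14U)
S7 (5U) → rack 3 (remaining 4U)
S8 (7U) → rack 4 (remaining 7U)
S9 (13U) → rack 5 (remaining 29U)
5 racks × 42U = 210U; used 166U; unused 44U.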